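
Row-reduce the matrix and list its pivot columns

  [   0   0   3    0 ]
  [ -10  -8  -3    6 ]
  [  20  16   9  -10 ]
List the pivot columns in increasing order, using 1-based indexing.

Swap R1 and R2.
  [ -10  -8  -3    6 ]
  [   0   0   3    0 ]
  [  20  16   9  -10 ]
Multiply R1 by -1/10.
  [  1  4/5  3/10  -3/5 ]
  [  0    0     3     0 ]
  [ 20   16     9   -10 ]
Subtract 20 times R1 from R3.
  [ 1  4/5  3/10  -3/5 ]
  [ 0    0     3     0 ]
  [ 0    0     3     2 ]
Multiply R2 by 1/3.
  [ 1  4/5  3/10  -3/5 ]
  [ 0    0     1     0 ]
  [ 0    0     3     2 ]
Subtract 3 times R2 from R3.
  [ 1  4/5  3/10  -3/5 ]
  [ 0    0     1     0 ]
  [ 0    0     0     2 ]
Multiply R3 by 1/2.
  [ 1  4/5  3/10  -3/5 ]
  [ 0    0     1     0 ]
  [ 0    0     0     1 ]
Add 3/5 times R3 to R1.
  [ 1  4/5  3/10  0 ]
  [ 0    0     1  0 ]
  [ 0    0     0  1 ]
Subtract 3/10 times R2 from R1.
  [ 1  4/5  0  0 ]
  [ 0    0  1  0 ]
  [ 0    0  0  1 ]
Pivot columns are the columns containing a leading 1.

1, 3, 4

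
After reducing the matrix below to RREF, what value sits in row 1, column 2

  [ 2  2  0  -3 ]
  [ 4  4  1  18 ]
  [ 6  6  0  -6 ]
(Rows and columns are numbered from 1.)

ρ1 ← 1/2·ρ1
  [ 1  1  0  -3/2 ]
  [ 4  4  1    18 ]
  [ 6  6  0    -6 ]
ρ2 ← ρ2 − 4·ρ1
  [ 1  1  0  -3/2 ]
  [ 0  0  1    24 ]
  [ 6  6  0    -6 ]
ρ3 ← ρ3 − 6·ρ1
  [ 1  1  0  -3/2 ]
  [ 0  0  1    24 ]
  [ 0  0  0     3 ]
ρ3 ← 1/3·ρ3
  [ 1  1  0  -3/2 ]
  [ 0  0  1    24 ]
  [ 0  0  0     1 ]
ρ2 ← ρ2 − 24·ρ3
  [ 1  1  0  -3/2 ]
  [ 0  0  1     0 ]
  [ 0  0  0     1 ]
ρ1 ← ρ1 + 3/2·ρ3
  [ 1  1  0  0 ]
  [ 0  0  1  0 ]
  [ 0  0  0  1 ]

1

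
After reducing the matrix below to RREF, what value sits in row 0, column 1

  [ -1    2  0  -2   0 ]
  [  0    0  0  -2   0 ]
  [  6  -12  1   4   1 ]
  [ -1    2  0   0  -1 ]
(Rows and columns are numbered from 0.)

R1 := -1·R1
  [  1   -2  0   2   0 ]
  [  0    0  0  -2   0 ]
  [  6  -12  1   4   1 ]
  [ -1    2  0   0  -1 ]
R3 := R3 − 6·R1
  [  1  -2  0   2   0 ]
  [  0   0  0  -2   0 ]
  [  0   0  1  -8   1 ]
  [ -1   2  0   0  -1 ]
R4 := R4 + R1
  [ 1  -2  0   2   0 ]
  [ 0   0  0  -2   0 ]
  [ 0   0  1  -8   1 ]
  [ 0   0  0   2  -1 ]
R2 <-> R3
  [ 1  -2  0   2   0 ]
  [ 0   0  1  -8   1 ]
  [ 0   0  0  -2   0 ]
  [ 0   0  0   2  -1 ]
R3 := -1/2·R3
  [ 1  -2  0   2   0 ]
  [ 0   0  1  -8   1 ]
  [ 0   0  0   1   0 ]
  [ 0   0  0   2  -1 ]
R4 := R4 − 2·R3
  [ 1  -2  0   2   0 ]
  [ 0   0  1  -8   1 ]
  [ 0   0  0   1   0 ]
  [ 0   0  0   0  -1 ]
R4 := -1·R4
  [ 1  -2  0   2  0 ]
  [ 0   0  1  -8  1 ]
  [ 0   0  0   1  0 ]
  [ 0   0  0   0  1 ]
R2 := R2 − R4
  [ 1  -2  0   2  0 ]
  [ 0   0  1  -8  0 ]
  [ 0   0  0   1  0 ]
  [ 0   0  0   0  1 ]
R2 := R2 + 8·R3
  [ 1  -2  0  2  0 ]
  [ 0   0  1  0  0 ]
  [ 0   0  0  1  0 ]
  [ 0   0  0  0  1 ]
R1 := R1 − 2·R3
  [ 1  -2  0  0  0 ]
  [ 0   0  1  0  0 ]
  [ 0   0  0  1  0 ]
  [ 0   0  0  0  1 ]

-2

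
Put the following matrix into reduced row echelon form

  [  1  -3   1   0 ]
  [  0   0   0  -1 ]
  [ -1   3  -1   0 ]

[[1, -3, 1, 0], [0, 0, 0, 1], [0, 0, 0, 0]]

Add r1 to r3.
Multiply r2 by -1.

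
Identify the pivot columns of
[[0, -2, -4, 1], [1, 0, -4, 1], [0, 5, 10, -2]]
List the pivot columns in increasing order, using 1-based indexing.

Swap r1 and r2.
  [ 1   0  -4   1 ]
  [ 0  -2  -4   1 ]
  [ 0   5  10  -2 ]
Multiply r2 by -1/2.
  [ 1  0  -4     1 ]
  [ 0  1   2  -1/2 ]
  [ 0  5  10    -2 ]
Subtract 5 times r2 from r3.
  [ 1  0  -4     1 ]
  [ 0  1   2  -1/2 ]
  [ 0  0   0   1/2 ]
Multiply r3 by 2.
  [ 1  0  -4     1 ]
  [ 0  1   2  -1/2 ]
  [ 0  0   0     1 ]
Add 1/2 times r3 to r2.
  [ 1  0  -4  1 ]
  [ 0  1   2  0 ]
  [ 0  0   0  1 ]
Subtract r3 from r1.
  [ 1  0  -4  0 ]
  [ 0  1   2  0 ]
  [ 0  0   0  1 ]
Pivot columns are the columns containing a leading 1.

1, 2, 4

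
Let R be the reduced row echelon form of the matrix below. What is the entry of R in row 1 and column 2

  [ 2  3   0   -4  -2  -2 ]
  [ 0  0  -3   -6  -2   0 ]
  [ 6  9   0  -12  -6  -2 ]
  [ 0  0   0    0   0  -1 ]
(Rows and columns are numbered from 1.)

3/2

ρ1 ← 1/2·ρ1
  [ 1  3/2   0   -2  -1  -1 ]
  [ 0    0  -3   -6  -2   0 ]
  [ 6    9   0  -12  -6  -2 ]
  [ 0    0   0    0   0  -1 ]
ρ3 ← ρ3 − 6·ρ1
  [ 1  3/2   0  -2  -1  -1 ]
  [ 0    0  -3  -6  -2   0 ]
  [ 0    0   0   0   0   4 ]
  [ 0    0   0   0   0  -1 ]
ρ2 ← -1/3·ρ2
  [ 1  3/2  0  -2   -1  -1 ]
  [ 0    0  1   2  2/3   0 ]
  [ 0    0  0   0    0   4 ]
  [ 0    0  0   0    0  -1 ]
ρ3 ← 1/4·ρ3
  [ 1  3/2  0  -2   -1  -1 ]
  [ 0    0  1   2  2/3   0 ]
  [ 0    0  0   0    0   1 ]
  [ 0    0  0   0    0  -1 ]
ρ4 ← ρ4 + ρ3
  [ 1  3/2  0  -2   -1  -1 ]
  [ 0    0  1   2  2/3   0 ]
  [ 0    0  0   0    0   1 ]
  [ 0    0  0   0    0   0 ]
ρ1 ← ρ1 + ρ3
  [ 1  3/2  0  -2   -1  0 ]
  [ 0    0  1   2  2/3  0 ]
  [ 0    0  0   0    0  1 ]
  [ 0    0  0   0    0  0 ]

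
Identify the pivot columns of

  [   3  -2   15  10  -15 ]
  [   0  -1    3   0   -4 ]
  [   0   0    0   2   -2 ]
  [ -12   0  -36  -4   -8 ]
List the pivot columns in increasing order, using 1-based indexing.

1, 2, 4

R1 -> 1/3·R1
  [   1  -2/3    5  10/3  -5 ]
  [   0    -1    3     0  -4 ]
  [   0     0    0     2  -2 ]
  [ -12     0  -36    -4  -8 ]
R4 -> R4 + 12·R1
  [ 1  -2/3   5  10/3   -5 ]
  [ 0    -1   3     0   -4 ]
  [ 0     0   0     2   -2 ]
  [ 0    -8  24    36  -68 ]
R2 -> -1·R2
  [ 1  -2/3   5  10/3   -5 ]
  [ 0     1  -3     0    4 ]
  [ 0     0   0     2   -2 ]
  [ 0    -8  24    36  -68 ]
R4 -> R4 + 8·R2
  [ 1  -2/3   5  10/3   -5 ]
  [ 0     1  -3     0    4 ]
  [ 0     0   0     2   -2 ]
  [ 0     0   0    36  -36 ]
R3 -> 1/2·R3
  [ 1  -2/3   5  10/3   -5 ]
  [ 0     1  -3     0    4 ]
  [ 0     0   0     1   -1 ]
  [ 0     0   0    36  -36 ]
R4 -> R4 − 36·R3
  [ 1  -2/3   5  10/3  -5 ]
  [ 0     1  -3     0   4 ]
  [ 0     0   0     1  -1 ]
  [ 0     0   0     0   0 ]
R1 -> R1 − 10/3·R3
  [ 1  -2/3   5  0  -5/3 ]
  [ 0     1  -3  0     4 ]
  [ 0     0   0  1    -1 ]
  [ 0     0   0  0     0 ]
R1 -> R1 + 2/3·R2
  [ 1  0   3  0   1 ]
  [ 0  1  -3  0   4 ]
  [ 0  0   0  1  -1 ]
  [ 0  0   0  0   0 ]
Pivot columns are the columns containing a leading 1.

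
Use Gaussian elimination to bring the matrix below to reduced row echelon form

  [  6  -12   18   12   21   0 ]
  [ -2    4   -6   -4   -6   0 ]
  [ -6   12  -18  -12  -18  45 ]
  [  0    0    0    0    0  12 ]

R1 := 1/6·R1
  [  1  -2    3    2  7/2   0 ]
  [ -2   4   -6   -4   -6   0 ]
  [ -6  12  -18  -12  -18  45 ]
  [  0   0    0    0    0  12 ]
R2 := R2 + 2·R1
  [  1  -2    3    2  7/2   0 ]
  [  0   0    0    0    1   0 ]
  [ -6  12  -18  -12  -18  45 ]
  [  0   0    0    0    0  12 ]
R3 := R3 + 6·R1
  [ 1  -2  3  2  7/2   0 ]
  [ 0   0  0  0    1   0 ]
  [ 0   0  0  0    3  45 ]
  [ 0   0  0  0    0  12 ]
R3 := R3 − 3·R2
  [ 1  -2  3  2  7/2   0 ]
  [ 0   0  0  0    1   0 ]
  [ 0   0  0  0    0  45 ]
  [ 0   0  0  0    0  12 ]
R3 := 1/45·R3
  [ 1  -2  3  2  7/2   0 ]
  [ 0   0  0  0    1   0 ]
  [ 0   0  0  0    0   1 ]
  [ 0   0  0  0    0  12 ]
R4 := R4 − 12·R3
  [ 1  -2  3  2  7/2  0 ]
  [ 0   0  0  0    1  0 ]
  [ 0   0  0  0    0  1 ]
  [ 0   0  0  0    0  0 ]
R1 := R1 − 7/2·R2
  [ 1  -2  3  2  0  0 ]
  [ 0   0  0  0  1  0 ]
  [ 0   0  0  0  0  1 ]
  [ 0   0  0  0  0  0 ]

[[1, -2, 3, 2, 0, 0], [0, 0, 0, 0, 1, 0], [0, 0, 0, 0, 0, 1], [0, 0, 0, 0, 0, 0]]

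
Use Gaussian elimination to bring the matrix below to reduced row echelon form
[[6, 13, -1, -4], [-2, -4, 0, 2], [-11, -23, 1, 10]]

[[1, 0, 2, 0], [0, 1, -1, 0], [0, 0, 0, 1]]

R1 -> 1/6·R1
  [   1  13/6  -1/6  -2/3 ]
  [  -2    -4     0     2 ]
  [ -11   -23     1    10 ]
R2 -> R2 + 2·R1
  [   1  13/6  -1/6  -2/3 ]
  [   0   1/3  -1/3   2/3 ]
  [ -11   -23     1    10 ]
R3 -> R3 + 11·R1
  [ 1  13/6  -1/6  -2/3 ]
  [ 0   1/3  -1/3   2/3 ]
  [ 0   5/6  -5/6   8/3 ]
R2 -> 3·R2
  [ 1  13/6  -1/6  -2/3 ]
  [ 0     1    -1     2 ]
  [ 0   5/6  -5/6   8/3 ]
R3 -> R3 − 5/6·R2
  [ 1  13/6  -1/6  -2/3 ]
  [ 0     1    -1     2 ]
  [ 0     0     0     1 ]
R2 -> R2 − 2·R3
  [ 1  13/6  -1/6  -2/3 ]
  [ 0     1    -1     0 ]
  [ 0     0     0     1 ]
R1 -> R1 + 2/3·R3
  [ 1  13/6  -1/6  0 ]
  [ 0     1    -1  0 ]
  [ 0     0     0  1 ]
R1 -> R1 − 13/6·R2
  [ 1  0   2  0 ]
  [ 0  1  -1  0 ]
  [ 0  0   0  1 ]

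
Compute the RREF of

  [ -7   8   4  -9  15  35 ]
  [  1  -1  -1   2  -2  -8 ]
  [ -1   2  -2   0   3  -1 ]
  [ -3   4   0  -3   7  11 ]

Multiply ρ1 by -1/7.
  [  1  -8/7  -4/7  9/7  -15/7  -5 ]
  [  1    -1    -1    2     -2  -8 ]
  [ -1     2    -2    0      3  -1 ]
  [ -3     4     0   -3      7  11 ]
Subtract ρ1 from ρ2.
  [  1  -8/7  -4/7  9/7  -15/7  -5 ]
  [  0   1/7  -3/7  5/7    1/7  -3 ]
  [ -1     2    -2    0      3  -1 ]
  [ -3     4     0   -3      7  11 ]
Add ρ1 to ρ3.
  [  1  -8/7   -4/7  9/7  -15/7  -5 ]
  [  0   1/7   -3/7  5/7    1/7  -3 ]
  [  0   6/7  -18/7  9/7    6/7  -6 ]
  [ -3     4      0   -3      7  11 ]
Add 3 times ρ1 to ρ4.
  [ 1  -8/7   -4/7  9/7  -15/7  -5 ]
  [ 0   1/7   -3/7  5/7    1/7  -3 ]
  [ 0   6/7  -18/7  9/7    6/7  -6 ]
  [ 0   4/7  -12/7  6/7    4/7  -4 ]
Multiply ρ2 by 7.
  [ 1  -8/7   -4/7  9/7  -15/7   -5 ]
  [ 0     1     -3    5      1  -21 ]
  [ 0   6/7  -18/7  9/7    6/7   -6 ]
  [ 0   4/7  -12/7  6/7    4/7   -4 ]
Subtract 6/7 times ρ2 from ρ3.
  [ 1  -8/7   -4/7  9/7  -15/7   -5 ]
  [ 0     1     -3    5      1  -21 ]
  [ 0     0      0   -3      0   12 ]
  [ 0   4/7  -12/7  6/7    4/7   -4 ]
Subtract 4/7 times ρ2 from ρ4.
  [ 1  -8/7  -4/7  9/7  -15/7   -5 ]
  [ 0     1    -3    5      1  -21 ]
  [ 0     0     0   -3      0   12 ]
  [ 0     0     0   -2      0    8 ]
Multiply ρ3 by -1/3.
  [ 1  -8/7  -4/7  9/7  -15/7   -5 ]
  [ 0     1    -3    5      1  -21 ]
  [ 0     0     0    1      0   -4 ]
  [ 0     0     0   -2      0    8 ]
Add 2 times ρ3 to ρ4.
  [ 1  -8/7  -4/7  9/7  -15/7   -5 ]
  [ 0     1    -3    5      1  -21 ]
  [ 0     0     0    1      0   -4 ]
  [ 0     0     0    0      0    0 ]
Subtract 5 times ρ3 from ρ2.
  [ 1  -8/7  -4/7  9/7  -15/7  -5 ]
  [ 0     1    -3    0      1  -1 ]
  [ 0     0     0    1      0  -4 ]
  [ 0     0     0    0      0   0 ]
Subtract 9/7 times ρ3 from ρ1.
  [ 1  -8/7  -4/7  0  -15/7  1/7 ]
  [ 0     1    -3  0      1   -1 ]
  [ 0     0     0  1      0   -4 ]
  [ 0     0     0  0      0    0 ]
Add 8/7 times ρ2 to ρ1.
  [ 1  0  -4  0  -1  -1 ]
  [ 0  1  -3  0   1  -1 ]
  [ 0  0   0  1   0  -4 ]
  [ 0  0   0  0   0   0 ]

[[1, 0, -4, 0, -1, -1], [0, 1, -3, 0, 1, -1], [0, 0, 0, 1, 0, -4], [0, 0, 0, 0, 0, 0]]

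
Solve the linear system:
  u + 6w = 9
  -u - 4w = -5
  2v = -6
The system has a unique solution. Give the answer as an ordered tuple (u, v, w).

(-3, -3, 2)

Form the augmented matrix and row-reduce:
  [  1  0   6  |   9 ]
  [ -1  0  -4  |  -5 ]
  [  0  2   0  |  -6 ]
r2 := r2 + r1
r2 ↔ r3
r2 := 1/2·r2
r3 := 1/2·r3
r1 := r1 − 6·r3
Reading off the last column: u = -3, v = -3, w = 2.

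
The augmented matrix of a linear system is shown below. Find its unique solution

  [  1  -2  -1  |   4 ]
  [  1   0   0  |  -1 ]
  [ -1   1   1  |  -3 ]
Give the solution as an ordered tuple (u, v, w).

ρ2 → ρ2 − ρ1
  [  1  -2  -1  |   4 ]
  [  0   2   1  |  -5 ]
  [ -1   1   1  |  -3 ]
ρ3 → ρ3 + ρ1
  [ 1  -2  -1  |   4 ]
  [ 0   2   1  |  -5 ]
  [ 0  -1   0  |   1 ]
ρ2 → 1/2·ρ2
  [ 1  -2   -1  |     4 ]
  [ 0   1  1/2  |  -5/2 ]
  [ 0  -1    0  |     1 ]
ρ3 → ρ3 + ρ2
  [ 1  -2   -1  |     4 ]
  [ 0   1  1/2  |  -5/2 ]
  [ 0   0  1/2  |  -3/2 ]
ρ3 → 2·ρ3
  [ 1  -2   -1  |     4 ]
  [ 0   1  1/2  |  -5/2 ]
  [ 0   0    1  |    -3 ]
ρ2 → ρ2 − 1/2·ρ3
  [ 1  -2  -1  |   4 ]
  [ 0   1   0  |  -1 ]
  [ 0   0   1  |  -3 ]
ρ1 → ρ1 + ρ3
  [ 1  -2  0  |   1 ]
  [ 0   1  0  |  -1 ]
  [ 0   0  1  |  -3 ]
ρ1 → ρ1 + 2·ρ2
  [ 1  0  0  |  -1 ]
  [ 0  1  0  |  -1 ]
  [ 0  0  1  |  -3 ]
Reading off the last column: u = -1, v = -1, w = -3.

(-1, -1, -3)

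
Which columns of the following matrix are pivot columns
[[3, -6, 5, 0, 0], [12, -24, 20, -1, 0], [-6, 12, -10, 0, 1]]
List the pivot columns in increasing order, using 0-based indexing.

0, 3, 4

r1 := 1/3·r1
  [  1   -2  5/3   0  0 ]
  [ 12  -24   20  -1  0 ]
  [ -6   12  -10   0  1 ]
r2 := r2 − 12·r1
  [  1  -2  5/3   0  0 ]
  [  0   0    0  -1  0 ]
  [ -6  12  -10   0  1 ]
r3 := r3 + 6·r1
  [ 1  -2  5/3   0  0 ]
  [ 0   0    0  -1  0 ]
  [ 0   0    0   0  1 ]
r2 := -1·r2
  [ 1  -2  5/3  0  0 ]
  [ 0   0    0  1  0 ]
  [ 0   0    0  0  1 ]
Pivot columns are the columns containing a leading 1.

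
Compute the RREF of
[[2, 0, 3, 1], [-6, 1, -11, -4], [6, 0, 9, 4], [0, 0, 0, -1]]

R1 -> 1/2·R1
  [  1  0  3/2  1/2 ]
  [ -6  1  -11   -4 ]
  [  6  0    9    4 ]
  [  0  0    0   -1 ]
R2 -> R2 + 6·R1
  [ 1  0  3/2  1/2 ]
  [ 0  1   -2   -1 ]
  [ 6  0    9    4 ]
  [ 0  0    0   -1 ]
R3 -> R3 − 6·R1
  [ 1  0  3/2  1/2 ]
  [ 0  1   -2   -1 ]
  [ 0  0    0    1 ]
  [ 0  0    0   -1 ]
R4 -> R4 + R3
  [ 1  0  3/2  1/2 ]
  [ 0  1   -2   -1 ]
  [ 0  0    0    1 ]
  [ 0  0    0    0 ]
R2 -> R2 + R3
  [ 1  0  3/2  1/2 ]
  [ 0  1   -2    0 ]
  [ 0  0    0    1 ]
  [ 0  0    0    0 ]
R1 -> R1 − 1/2·R3
  [ 1  0  3/2  0 ]
  [ 0  1   -2  0 ]
  [ 0  0    0  1 ]
  [ 0  0    0  0 ]

[[1, 0, 3/2, 0], [0, 1, -2, 0], [0, 0, 0, 1], [0, 0, 0, 0]]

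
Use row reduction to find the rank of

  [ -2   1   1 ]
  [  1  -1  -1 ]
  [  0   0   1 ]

ρ1 ← -1/2·ρ1
  [ 1  -1/2  -1/2 ]
  [ 1    -1    -1 ]
  [ 0     0     1 ]
ρ2 ← ρ2 − ρ1
  [ 1  -1/2  -1/2 ]
  [ 0  -1/2  -1/2 ]
  [ 0     0     1 ]
ρ2 ← -2·ρ2
  [ 1  -1/2  -1/2 ]
  [ 0     1     1 ]
  [ 0     0     1 ]
ρ2 ← ρ2 − ρ3
  [ 1  -1/2  -1/2 ]
  [ 0     1     0 ]
  [ 0     0     1 ]
ρ1 ← ρ1 + 1/2·ρ3
  [ 1  -1/2  0 ]
  [ 0     1  0 ]
  [ 0     0  1 ]
ρ1 ← ρ1 + 1/2·ρ2
  [ 1  0  0 ]
  [ 0  1  0 ]
  [ 0  0  1 ]
The reduced form has 3 nonzero rows.

rank = 3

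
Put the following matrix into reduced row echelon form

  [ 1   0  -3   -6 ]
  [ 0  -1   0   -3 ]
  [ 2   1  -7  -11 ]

[[1, 0, 0, 0], [0, 1, 0, 3], [0, 0, 1, 2]]

R3 -> R3 − 2·R1
  [ 1   0  -3  -6 ]
  [ 0  -1   0  -3 ]
  [ 0   1  -1   1 ]
R2 -> -1·R2
  [ 1  0  -3  -6 ]
  [ 0  1   0   3 ]
  [ 0  1  -1   1 ]
R3 -> R3 − R2
  [ 1  0  -3  -6 ]
  [ 0  1   0   3 ]
  [ 0  0  -1  -2 ]
R3 -> -1·R3
  [ 1  0  -3  -6 ]
  [ 0  1   0   3 ]
  [ 0  0   1   2 ]
R1 -> R1 + 3·R3
  [ 1  0  0  0 ]
  [ 0  1  0  3 ]
  [ 0  0  1  2 ]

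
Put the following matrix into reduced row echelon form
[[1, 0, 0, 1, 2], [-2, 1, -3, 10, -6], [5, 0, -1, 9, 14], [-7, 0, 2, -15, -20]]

[[1, 0, 0, 1, 0], [0, 1, 0, 0, 0], [0, 0, 1, -4, 0], [0, 0, 0, 0, 1]]

R2 := R2 + 2·R1
  [  1  0   0    1    2 ]
  [  0  1  -3   12   -2 ]
  [  5  0  -1    9   14 ]
  [ -7  0   2  -15  -20 ]
R3 := R3 − 5·R1
  [  1  0   0    1    2 ]
  [  0  1  -3   12   -2 ]
  [  0  0  -1    4    4 ]
  [ -7  0   2  -15  -20 ]
R4 := R4 + 7·R1
  [ 1  0   0   1   2 ]
  [ 0  1  -3  12  -2 ]
  [ 0  0  -1   4   4 ]
  [ 0  0   2  -8  -6 ]
R3 := -1·R3
  [ 1  0   0   1   2 ]
  [ 0  1  -3  12  -2 ]
  [ 0  0   1  -4  -4 ]
  [ 0  0   2  -8  -6 ]
R4 := R4 − 2·R3
  [ 1  0   0   1   2 ]
  [ 0  1  -3  12  -2 ]
  [ 0  0   1  -4  -4 ]
  [ 0  0   0   0   2 ]
R4 := 1/2·R4
  [ 1  0   0   1   2 ]
  [ 0  1  -3  12  -2 ]
  [ 0  0   1  -4  -4 ]
  [ 0  0   0   0   1 ]
R3 := R3 + 4·R4
  [ 1  0   0   1   2 ]
  [ 0  1  -3  12  -2 ]
  [ 0  0   1  -4   0 ]
  [ 0  0   0   0   1 ]
R2 := R2 + 2·R4
  [ 1  0   0   1  2 ]
  [ 0  1  -3  12  0 ]
  [ 0  0   1  -4  0 ]
  [ 0  0   0   0  1 ]
R1 := R1 − 2·R4
  [ 1  0   0   1  0 ]
  [ 0  1  -3  12  0 ]
  [ 0  0   1  -4  0 ]
  [ 0  0   0   0  1 ]
R2 := R2 + 3·R3
  [ 1  0  0   1  0 ]
  [ 0  1  0   0  0 ]
  [ 0  0  1  -4  0 ]
  [ 0  0  0   0  1 ]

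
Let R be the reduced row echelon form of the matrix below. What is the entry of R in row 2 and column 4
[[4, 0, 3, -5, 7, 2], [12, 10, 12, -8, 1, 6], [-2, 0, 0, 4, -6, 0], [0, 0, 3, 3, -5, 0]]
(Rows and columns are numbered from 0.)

-5/3

Multiply ρ1 by 1/4.
  [  1   0  3/4  -5/4  7/4  1/2 ]
  [ 12  10   12    -8    1    6 ]
  [ -2   0    0     4   -6    0 ]
  [  0   0    3     3   -5    0 ]
Subtract 12 times ρ1 from ρ2.
  [  1   0  3/4  -5/4  7/4  1/2 ]
  [  0  10    3     7  -20    0 ]
  [ -2   0    0     4   -6    0 ]
  [  0   0    3     3   -5    0 ]
Add 2 times ρ1 to ρ3.
  [ 1   0  3/4  -5/4   7/4  1/2 ]
  [ 0  10    3     7   -20    0 ]
  [ 0   0  3/2   3/2  -5/2    1 ]
  [ 0   0    3     3    -5    0 ]
Multiply ρ2 by 1/10.
  [ 1  0   3/4  -5/4   7/4  1/2 ]
  [ 0  1  3/10  7/10    -2    0 ]
  [ 0  0   3/2   3/2  -5/2    1 ]
  [ 0  0     3     3    -5    0 ]
Multiply ρ3 by 2/3.
  [ 1  0   3/4  -5/4   7/4  1/2 ]
  [ 0  1  3/10  7/10    -2    0 ]
  [ 0  0     1     1  -5/3  2/3 ]
  [ 0  0     3     3    -5    0 ]
Subtract 3 times ρ3 from ρ4.
  [ 1  0   3/4  -5/4   7/4  1/2 ]
  [ 0  1  3/10  7/10    -2    0 ]
  [ 0  0     1     1  -5/3  2/3 ]
  [ 0  0     0     0     0   -2 ]
Multiply ρ4 by -1/2.
  [ 1  0   3/4  -5/4   7/4  1/2 ]
  [ 0  1  3/10  7/10    -2    0 ]
  [ 0  0     1     1  -5/3  2/3 ]
  [ 0  0     0     0     0    1 ]
Subtract 2/3 times ρ4 from ρ3.
  [ 1  0   3/4  -5/4   7/4  1/2 ]
  [ 0  1  3/10  7/10    -2    0 ]
  [ 0  0     1     1  -5/3    0 ]
  [ 0  0     0     0     0    1 ]
Subtract 1/2 times ρ4 from ρ1.
  [ 1  0   3/4  -5/4   7/4  0 ]
  [ 0  1  3/10  7/10    -2  0 ]
  [ 0  0     1     1  -5/3  0 ]
  [ 0  0     0     0     0  1 ]
Subtract 3/10 times ρ3 from ρ2.
  [ 1  0  3/4  -5/4   7/4  0 ]
  [ 0  1    0   2/5  -3/2  0 ]
  [ 0  0    1     1  -5/3  0 ]
  [ 0  0    0     0     0  1 ]
Subtract 3/4 times ρ3 from ρ1.
  [ 1  0  0   -2     3  0 ]
  [ 0  1  0  2/5  -3/2  0 ]
  [ 0  0  1    1  -5/3  0 ]
  [ 0  0  0    0     0  1 ]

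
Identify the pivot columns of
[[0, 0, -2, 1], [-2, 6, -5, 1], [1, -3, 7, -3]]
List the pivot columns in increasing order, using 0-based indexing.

r1 ↔ r2
r1 := -1/2·r1
r3 := r3 − r1
r2 := -1/2·r2
r3 := r3 − 9/2·r2
r3 := -4·r3
r2 := r2 + 1/2·r3
r1 := r1 + 1/2·r3
r1 := r1 − 5/2·r2
Pivot columns are the columns containing a leading 1.

0, 2, 3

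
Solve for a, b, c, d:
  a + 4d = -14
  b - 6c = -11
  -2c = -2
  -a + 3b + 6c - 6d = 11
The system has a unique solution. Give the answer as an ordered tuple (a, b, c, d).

Form the augmented matrix and row-reduce:
  [  1  0   0   4  |  -14 ]
  [  0  1  -6   0  |  -11 ]
  [  0  0  -2   0  |   -2 ]
  [ -1  3   6  -6  |   11 ]
ρ4 ← ρ4 + ρ1
  [ 1  0   0   4  |  -14 ]
  [ 0  1  -6   0  |  -11 ]
  [ 0  0  -2   0  |   -2 ]
  [ 0  3   6  -2  |   -3 ]
ρ4 ← ρ4 − 3·ρ2
  [ 1  0   0   4  |  -14 ]
  [ 0  1  -6   0  |  -11 ]
  [ 0  0  -2   0  |   -2 ]
  [ 0  0  24  -2  |   30 ]
ρ3 ← -1/2·ρ3
  [ 1  0   0   4  |  -14 ]
  [ 0  1  -6   0  |  -11 ]
  [ 0  0   1   0  |    1 ]
  [ 0  0  24  -2  |   30 ]
ρ4 ← ρ4 − 24·ρ3
  [ 1  0   0   4  |  -14 ]
  [ 0  1  -6   0  |  -11 ]
  [ 0  0   1   0  |    1 ]
  [ 0  0   0  -2  |    6 ]
ρ4 ← -1/2·ρ4
  [ 1  0   0  4  |  -14 ]
  [ 0  1  -6  0  |  -11 ]
  [ 0  0   1  0  |    1 ]
  [ 0  0   0  1  |   -3 ]
ρ1 ← ρ1 − 4·ρ4
  [ 1  0   0  0  |   -2 ]
  [ 0  1  -6  0  |  -11 ]
  [ 0  0   1  0  |    1 ]
  [ 0  0   0  1  |   -3 ]
ρ2 ← ρ2 + 6·ρ3
  [ 1  0  0  0  |  -2 ]
  [ 0  1  0  0  |  -5 ]
  [ 0  0  1  0  |   1 ]
  [ 0  0  0  1  |  -3 ]
Reading off the last column: a = -2, b = -5, c = 1, d = -3.

(-2, -5, 1, -3)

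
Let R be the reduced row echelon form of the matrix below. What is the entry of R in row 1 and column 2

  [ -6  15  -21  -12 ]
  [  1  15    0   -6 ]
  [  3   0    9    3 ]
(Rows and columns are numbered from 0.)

-1/5

r1 → -1/6·r1
  [ 1  -5/2  7/2   2 ]
  [ 1    15    0  -6 ]
  [ 3     0    9   3 ]
r2 → r2 − r1
  [ 1  -5/2   7/2   2 ]
  [ 0  35/2  -7/2  -8 ]
  [ 3     0     9   3 ]
r3 → r3 − 3·r1
  [ 1  -5/2   7/2   2 ]
  [ 0  35/2  -7/2  -8 ]
  [ 0  15/2  -3/2  -3 ]
r2 → 2/35·r2
  [ 1  -5/2   7/2       2 ]
  [ 0     1  -1/5  -16/35 ]
  [ 0  15/2  -3/2      -3 ]
r3 → r3 − 15/2·r2
  [ 1  -5/2   7/2       2 ]
  [ 0     1  -1/5  -16/35 ]
  [ 0     0     0     3/7 ]
r3 → 7/3·r3
  [ 1  -5/2   7/2       2 ]
  [ 0     1  -1/5  -16/35 ]
  [ 0     0     0       1 ]
r2 → r2 + 16/35·r3
  [ 1  -5/2   7/2  2 ]
  [ 0     1  -1/5  0 ]
  [ 0     0     0  1 ]
r1 → r1 − 2·r3
  [ 1  -5/2   7/2  0 ]
  [ 0     1  -1/5  0 ]
  [ 0     0     0  1 ]
r1 → r1 + 5/2·r2
  [ 1  0     3  0 ]
  [ 0  1  -1/5  0 ]
  [ 0  0     0  1 ]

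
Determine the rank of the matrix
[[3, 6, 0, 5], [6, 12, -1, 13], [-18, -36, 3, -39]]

Multiply ρ1 by 1/3.
  [   1    2   0  5/3 ]
  [   6   12  -1   13 ]
  [ -18  -36   3  -39 ]
Subtract 6 times ρ1 from ρ2.
  [   1    2   0  5/3 ]
  [   0    0  -1    3 ]
  [ -18  -36   3  -39 ]
Add 18 times ρ1 to ρ3.
  [ 1  2   0  5/3 ]
  [ 0  0  -1    3 ]
  [ 0  0   3   -9 ]
Multiply ρ2 by -1.
  [ 1  2  0  5/3 ]
  [ 0  0  1   -3 ]
  [ 0  0  3   -9 ]
Subtract 3 times ρ2 from ρ3.
  [ 1  2  0  5/3 ]
  [ 0  0  1   -3 ]
  [ 0  0  0    0 ]
The reduced form has 2 nonzero rows.

rank = 2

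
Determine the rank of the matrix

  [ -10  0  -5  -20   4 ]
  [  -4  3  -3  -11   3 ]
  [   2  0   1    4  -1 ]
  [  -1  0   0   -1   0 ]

Multiply R1 by -1/10.
  [  1  0  1/2    2  -2/5 ]
  [ -4  3   -3  -11     3 ]
  [  2  0    1    4    -1 ]
  [ -1  0    0   -1     0 ]
Add 4 times R1 to R2.
  [  1  0  1/2   2  -2/5 ]
  [  0  3   -1  -3   7/5 ]
  [  2  0    1   4    -1 ]
  [ -1  0    0  -1     0 ]
Subtract 2 times R1 from R3.
  [  1  0  1/2   2  -2/5 ]
  [  0  3   -1  -3   7/5 ]
  [  0  0    0   0  -1/5 ]
  [ -1  0    0  -1     0 ]
Add R1 to R4.
  [ 1  0  1/2   2  -2/5 ]
  [ 0  3   -1  -3   7/5 ]
  [ 0  0    0   0  -1/5 ]
  [ 0  0  1/2   1  -2/5 ]
Multiply R2 by 1/3.
  [ 1  0   1/2   2  -2/5 ]
  [ 0  1  -1/3  -1  7/15 ]
  [ 0  0     0   0  -1/5 ]
  [ 0  0   1/2   1  -2/5 ]
Swap R3 and R4.
  [ 1  0   1/2   2  -2/5 ]
  [ 0  1  -1/3  -1  7/15 ]
  [ 0  0   1/2   1  -2/5 ]
  [ 0  0     0   0  -1/5 ]
Multiply R3 by 2.
  [ 1  0   1/2   2  -2/5 ]
  [ 0  1  -1/3  -1  7/15 ]
  [ 0  0     1   2  -4/5 ]
  [ 0  0     0   0  -1/5 ]
Multiply R4 by -5.
  [ 1  0   1/2   2  -2/5 ]
  [ 0  1  -1/3  -1  7/15 ]
  [ 0  0     1   2  -4/5 ]
  [ 0  0     0   0     1 ]
Add 4/5 times R4 to R3.
  [ 1  0   1/2   2  -2/5 ]
  [ 0  1  -1/3  -1  7/15 ]
  [ 0  0     1   2     0 ]
  [ 0  0     0   0     1 ]
Subtract 7/15 times R4 from R2.
  [ 1  0   1/2   2  -2/5 ]
  [ 0  1  -1/3  -1     0 ]
  [ 0  0     1   2     0 ]
  [ 0  0     0   0     1 ]
Add 2/5 times R4 to R1.
  [ 1  0   1/2   2  0 ]
  [ 0  1  -1/3  -1  0 ]
  [ 0  0     1   2  0 ]
  [ 0  0     0   0  1 ]
Add 1/3 times R3 to R2.
  [ 1  0  1/2     2  0 ]
  [ 0  1    0  -1/3  0 ]
  [ 0  0    1     2  0 ]
  [ 0  0    0     0  1 ]
Subtract 1/2 times R3 from R1.
  [ 1  0  0     1  0 ]
  [ 0  1  0  -1/3  0 ]
  [ 0  0  1     2  0 ]
  [ 0  0  0     0  1 ]
The reduced form has 4 nonzero rows.

rank = 4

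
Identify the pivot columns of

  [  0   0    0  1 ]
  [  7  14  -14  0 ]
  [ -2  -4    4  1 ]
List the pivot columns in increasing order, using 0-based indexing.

R1 <-> R2
  [  7  14  -14  0 ]
  [  0   0    0  1 ]
  [ -2  -4    4  1 ]
R1 ← 1/7·R1
  [  1   2  -2  0 ]
  [  0   0   0  1 ]
  [ -2  -4   4  1 ]
R3 ← R3 + 2·R1
  [ 1  2  -2  0 ]
  [ 0  0   0  1 ]
  [ 0  0   0  1 ]
R3 ← R3 − R2
  [ 1  2  -2  0 ]
  [ 0  0   0  1 ]
  [ 0  0   0  0 ]
Pivot columns are the columns containing a leading 1.

0, 3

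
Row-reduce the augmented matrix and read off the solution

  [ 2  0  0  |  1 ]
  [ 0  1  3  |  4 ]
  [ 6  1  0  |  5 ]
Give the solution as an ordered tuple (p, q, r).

R1 := 1/2·R1
  [ 1  0  0  |  1/2 ]
  [ 0  1  3  |    4 ]
  [ 6  1  0  |    5 ]
R3 := R3 − 6·R1
  [ 1  0  0  |  1/2 ]
  [ 0  1  3  |    4 ]
  [ 0  1  0  |    2 ]
R3 := R3 − R2
  [ 1  0   0  |  1/2 ]
  [ 0  1   3  |    4 ]
  [ 0  0  -3  |   -2 ]
R3 := -1/3·R3
  [ 1  0  0  |  1/2 ]
  [ 0  1  3  |    4 ]
  [ 0  0  1  |  2/3 ]
R2 := R2 − 3·R3
  [ 1  0  0  |  1/2 ]
  [ 0  1  0  |    2 ]
  [ 0  0  1  |  2/3 ]
Reading off the last column: p = 1/2, q = 2, r = 2/3.

(1/2, 2, 2/3)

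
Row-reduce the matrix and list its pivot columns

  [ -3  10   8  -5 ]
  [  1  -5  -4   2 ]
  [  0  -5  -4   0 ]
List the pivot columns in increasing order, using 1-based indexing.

r1 := -1/3·r1
  [ 1  -10/3  -8/3  5/3 ]
  [ 1     -5    -4    2 ]
  [ 0     -5    -4    0 ]
r2 := r2 − r1
  [ 1  -10/3  -8/3  5/3 ]
  [ 0   -5/3  -4/3  1/3 ]
  [ 0     -5    -4    0 ]
r2 := -3/5·r2
  [ 1  -10/3  -8/3   5/3 ]
  [ 0      1   4/5  -1/5 ]
  [ 0     -5    -4     0 ]
r3 := r3 + 5·r2
  [ 1  -10/3  -8/3   5/3 ]
  [ 0      1   4/5  -1/5 ]
  [ 0      0     0    -1 ]
r3 := -1·r3
  [ 1  -10/3  -8/3   5/3 ]
  [ 0      1   4/5  -1/5 ]
  [ 0      0     0     1 ]
r2 := r2 + 1/5·r3
  [ 1  -10/3  -8/3  5/3 ]
  [ 0      1   4/5    0 ]
  [ 0      0     0    1 ]
r1 := r1 − 5/3·r3
  [ 1  -10/3  -8/3  0 ]
  [ 0      1   4/5  0 ]
  [ 0      0     0  1 ]
r1 := r1 + 10/3·r2
  [ 1  0    0  0 ]
  [ 0  1  4/5  0 ]
  [ 0  0    0  1 ]
Pivot columns are the columns containing a leading 1.

1, 2, 4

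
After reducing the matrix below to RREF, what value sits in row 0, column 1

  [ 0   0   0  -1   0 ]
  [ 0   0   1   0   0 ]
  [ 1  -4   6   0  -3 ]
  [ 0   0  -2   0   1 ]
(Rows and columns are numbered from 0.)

-4

Swap ρ1 and ρ3.
  [ 1  -4   6   0  -3 ]
  [ 0   0   1   0   0 ]
  [ 0   0   0  -1   0 ]
  [ 0   0  -2   0   1 ]
Add 2 times ρ2 to ρ4.
  [ 1  -4  6   0  -3 ]
  [ 0   0  1   0   0 ]
  [ 0   0  0  -1   0 ]
  [ 0   0  0   0   1 ]
Multiply ρ3 by -1.
  [ 1  -4  6  0  -3 ]
  [ 0   0  1  0   0 ]
  [ 0   0  0  1   0 ]
  [ 0   0  0  0   1 ]
Add 3 times ρ4 to ρ1.
  [ 1  -4  6  0  0 ]
  [ 0   0  1  0  0 ]
  [ 0   0  0  1  0 ]
  [ 0   0  0  0  1 ]
Subtract 6 times ρ2 from ρ1.
  [ 1  -4  0  0  0 ]
  [ 0   0  1  0  0 ]
  [ 0   0  0  1  0 ]
  [ 0   0  0  0  1 ]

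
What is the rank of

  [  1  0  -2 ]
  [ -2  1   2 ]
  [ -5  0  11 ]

rank = 3

ρ2 ← ρ2 + 2·ρ1
  [  1  0  -2 ]
  [  0  1  -2 ]
  [ -5  0  11 ]
ρ3 ← ρ3 + 5·ρ1
  [ 1  0  -2 ]
  [ 0  1  -2 ]
  [ 0  0   1 ]
ρ2 ← ρ2 + 2·ρ3
  [ 1  0  -2 ]
  [ 0  1   0 ]
  [ 0  0   1 ]
ρ1 ← ρ1 + 2·ρ3
  [ 1  0  0 ]
  [ 0  1  0 ]
  [ 0  0  1 ]
The reduced form has 3 nonzero rows.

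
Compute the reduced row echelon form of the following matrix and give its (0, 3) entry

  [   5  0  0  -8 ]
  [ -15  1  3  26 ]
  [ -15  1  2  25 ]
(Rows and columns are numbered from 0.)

r1 → 1/5·r1
  [   1  0  0  -8/5 ]
  [ -15  1  3    26 ]
  [ -15  1  2    25 ]
r2 → r2 + 15·r1
  [   1  0  0  -8/5 ]
  [   0  1  3     2 ]
  [ -15  1  2    25 ]
r3 → r3 + 15·r1
  [ 1  0  0  -8/5 ]
  [ 0  1  3     2 ]
  [ 0  1  2     1 ]
r3 → r3 − r2
  [ 1  0   0  -8/5 ]
  [ 0  1   3     2 ]
  [ 0  0  -1    -1 ]
r3 → -1·r3
  [ 1  0  0  -8/5 ]
  [ 0  1  3     2 ]
  [ 0  0  1     1 ]
r2 → r2 − 3·r3
  [ 1  0  0  -8/5 ]
  [ 0  1  0    -1 ]
  [ 0  0  1     1 ]

-8/5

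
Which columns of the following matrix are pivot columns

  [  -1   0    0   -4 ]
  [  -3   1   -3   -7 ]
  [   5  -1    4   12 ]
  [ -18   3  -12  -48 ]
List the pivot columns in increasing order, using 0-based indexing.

Multiply R1 by -1.
  [   1   0    0    4 ]
  [  -3   1   -3   -7 ]
  [   5  -1    4   12 ]
  [ -18   3  -12  -48 ]
Add 3 times R1 to R2.
  [   1   0    0    4 ]
  [   0   1   -3    5 ]
  [   5  -1    4   12 ]
  [ -18   3  -12  -48 ]
Subtract 5 times R1 from R3.
  [   1   0    0    4 ]
  [   0   1   -3    5 ]
  [   0  -1    4   -8 ]
  [ -18   3  -12  -48 ]
Add 18 times R1 to R4.
  [ 1   0    0   4 ]
  [ 0   1   -3   5 ]
  [ 0  -1    4  -8 ]
  [ 0   3  -12  24 ]
Add R2 to R3.
  [ 1  0    0   4 ]
  [ 0  1   -3   5 ]
  [ 0  0    1  -3 ]
  [ 0  3  -12  24 ]
Subtract 3 times R2 from R4.
  [ 1  0   0   4 ]
  [ 0  1  -3   5 ]
  [ 0  0   1  -3 ]
  [ 0  0  -3   9 ]
Add 3 times R3 to R4.
  [ 1  0   0   4 ]
  [ 0  1  -3   5 ]
  [ 0  0   1  -3 ]
  [ 0  0   0   0 ]
Add 3 times R3 to R2.
  [ 1  0  0   4 ]
  [ 0  1  0  -4 ]
  [ 0  0  1  -3 ]
  [ 0  0  0   0 ]
Pivot columns are the columns containing a leading 1.

0, 1, 2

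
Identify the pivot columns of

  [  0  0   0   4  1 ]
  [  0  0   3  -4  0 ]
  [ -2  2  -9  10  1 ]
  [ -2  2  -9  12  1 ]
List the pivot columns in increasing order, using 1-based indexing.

1, 3, 4, 5

R1 <-> R3
  [ -2  2  -9  10  1 ]
  [  0  0   3  -4  0 ]
  [  0  0   0   4  1 ]
  [ -2  2  -9  12  1 ]
R1 -> -1/2·R1
  [  1  -1  9/2  -5  -1/2 ]
  [  0   0    3  -4     0 ]
  [  0   0    0   4     1 ]
  [ -2   2   -9  12     1 ]
R4 -> R4 + 2·R1
  [ 1  -1  9/2  -5  -1/2 ]
  [ 0   0    3  -4     0 ]
  [ 0   0    0   4     1 ]
  [ 0   0    0   2     0 ]
R2 -> 1/3·R2
  [ 1  -1  9/2    -5  -1/2 ]
  [ 0   0    1  -4/3     0 ]
  [ 0   0    0     4     1 ]
  [ 0   0    0     2     0 ]
R3 -> 1/4·R3
  [ 1  -1  9/2    -5  -1/2 ]
  [ 0   0    1  -4/3     0 ]
  [ 0   0    0     1   1/4 ]
  [ 0   0    0     2     0 ]
R4 -> R4 − 2·R3
  [ 1  -1  9/2    -5  -1/2 ]
  [ 0   0    1  -4/3     0 ]
  [ 0   0    0     1   1/4 ]
  [ 0   0    0     0  -1/2 ]
R4 -> -2·R4
  [ 1  -1  9/2    -5  -1/2 ]
  [ 0   0    1  -4/3     0 ]
  [ 0   0    0     1   1/4 ]
  [ 0   0    0     0     1 ]
R3 -> R3 − 1/4·R4
  [ 1  -1  9/2    -5  -1/2 ]
  [ 0   0    1  -4/3     0 ]
  [ 0   0    0     1     0 ]
  [ 0   0    0     0     1 ]
R1 -> R1 + 1/2·R4
  [ 1  -1  9/2    -5  0 ]
  [ 0   0    1  -4/3  0 ]
  [ 0   0    0     1  0 ]
  [ 0   0    0     0  1 ]
R2 -> R2 + 4/3·R3
  [ 1  -1  9/2  -5  0 ]
  [ 0   0    1   0  0 ]
  [ 0   0    0   1  0 ]
  [ 0   0    0   0  1 ]
R1 -> R1 + 5·R3
  [ 1  -1  9/2  0  0 ]
  [ 0   0    1  0  0 ]
  [ 0   0    0  1  0 ]
  [ 0   0    0  0  1 ]
R1 -> R1 − 9/2·R2
  [ 1  -1  0  0  0 ]
  [ 0   0  1  0  0 ]
  [ 0   0  0  1  0 ]
  [ 0   0  0  0  1 ]
Pivot columns are the columns containing a leading 1.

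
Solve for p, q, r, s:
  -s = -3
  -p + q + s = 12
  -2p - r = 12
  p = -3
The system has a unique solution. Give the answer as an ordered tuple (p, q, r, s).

Form the augmented matrix and row-reduce:
  [  0  0   0  -1  |  -3 ]
  [ -1  1   0   1  |  12 ]
  [ -2  0  -1   0  |  12 ]
  [  1  0   0   0  |  -3 ]
Swap r1 and r2.
Multiply r1 by -1.
Add 2 times r1 to r3.
Subtract r1 from r4.
Swap r2 and r3.
Multiply r2 by -1/2.
Subtract r2 from r4.
Swap r3 and r4.
Multiply r3 by -2.
Multiply r4 by -1.
Subtract r4 from r2.
Add r4 to r1.
Subtract 1/2 times r3 from r2.
Add r2 to r1.
Reading off the last column: p = -3, q = 6, r = -6, s = 3.

(-3, 6, -6, 3)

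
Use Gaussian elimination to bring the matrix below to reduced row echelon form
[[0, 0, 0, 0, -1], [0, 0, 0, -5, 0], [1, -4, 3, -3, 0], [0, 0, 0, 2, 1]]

[[1, -4, 3, 0, 0], [0, 0, 0, 1, 0], [0, 0, 0, 0, 1], [0, 0, 0, 0, 0]]

ρ1 <=> ρ3
  [ 1  -4  3  -3   0 ]
  [ 0   0  0  -5   0 ]
  [ 0   0  0   0  -1 ]
  [ 0   0  0   2   1 ]
ρ2 → -1/5·ρ2
  [ 1  -4  3  -3   0 ]
  [ 0   0  0   1   0 ]
  [ 0   0  0   0  -1 ]
  [ 0   0  0   2   1 ]
ρ4 → ρ4 − 2·ρ2
  [ 1  -4  3  -3   0 ]
  [ 0   0  0   1   0 ]
  [ 0   0  0   0  -1 ]
  [ 0   0  0   0   1 ]
ρ3 → -1·ρ3
  [ 1  -4  3  -3  0 ]
  [ 0   0  0   1  0 ]
  [ 0   0  0   0  1 ]
  [ 0   0  0   0  1 ]
ρ4 → ρ4 − ρ3
  [ 1  -4  3  -3  0 ]
  [ 0   0  0   1  0 ]
  [ 0   0  0   0  1 ]
  [ 0   0  0   0  0 ]
ρ1 → ρ1 + 3·ρ2
  [ 1  -4  3  0  0 ]
  [ 0   0  0  1  0 ]
  [ 0   0  0  0  1 ]
  [ 0   0  0  0  0 ]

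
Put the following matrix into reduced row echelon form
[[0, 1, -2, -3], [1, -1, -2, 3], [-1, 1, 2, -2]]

[[1, 0, -4, 0], [0, 1, -2, 0], [0, 0, 0, 1]]

R1 ↔ R2
  [  1  -1  -2   3 ]
  [  0   1  -2  -3 ]
  [ -1   1   2  -2 ]
R3 → R3 + R1
  [ 1  -1  -2   3 ]
  [ 0   1  -2  -3 ]
  [ 0   0   0   1 ]
R2 → R2 + 3·R3
  [ 1  -1  -2  3 ]
  [ 0   1  -2  0 ]
  [ 0   0   0  1 ]
R1 → R1 − 3·R3
  [ 1  -1  -2  0 ]
  [ 0   1  -2  0 ]
  [ 0   0   0  1 ]
R1 → R1 + R2
  [ 1  0  -4  0 ]
  [ 0  1  -2  0 ]
  [ 0  0   0  1 ]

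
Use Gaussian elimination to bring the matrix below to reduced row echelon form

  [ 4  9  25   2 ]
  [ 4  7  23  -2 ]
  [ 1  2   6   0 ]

R1 → 1/4·R1
  [ 1  9/4  25/4  1/2 ]
  [ 4    7    23   -2 ]
  [ 1    2     6    0 ]
R2 → R2 − 4·R1
  [ 1  9/4  25/4  1/2 ]
  [ 0   -2    -2   -4 ]
  [ 1    2     6    0 ]
R3 → R3 − R1
  [ 1   9/4  25/4   1/2 ]
  [ 0    -2    -2    -4 ]
  [ 0  -1/4  -1/4  -1/2 ]
R2 → -1/2·R2
  [ 1   9/4  25/4   1/2 ]
  [ 0     1     1     2 ]
  [ 0  -1/4  -1/4  -1/2 ]
R3 → R3 + 1/4·R2
  [ 1  9/4  25/4  1/2 ]
  [ 0    1     1    2 ]
  [ 0    0     0    0 ]
R1 → R1 − 9/4·R2
  [ 1  0  4  -4 ]
  [ 0  1  1   2 ]
  [ 0  0  0   0 ]

[[1, 0, 4, -4], [0, 1, 1, 2], [0, 0, 0, 0]]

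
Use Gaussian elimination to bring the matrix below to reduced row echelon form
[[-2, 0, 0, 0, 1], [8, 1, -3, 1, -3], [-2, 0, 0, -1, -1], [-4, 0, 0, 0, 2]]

[[1, 0, 0, 0, -1/2], [0, 1, -3, 0, -1], [0, 0, 0, 1, 2], [0, 0, 0, 0, 0]]

R1 := -1/2·R1
  [  1  0   0   0  -1/2 ]
  [  8  1  -3   1    -3 ]
  [ -2  0   0  -1    -1 ]
  [ -4  0   0   0     2 ]
R2 := R2 − 8·R1
  [  1  0   0   0  -1/2 ]
  [  0  1  -3   1     1 ]
  [ -2  0   0  -1    -1 ]
  [ -4  0   0   0     2 ]
R3 := R3 + 2·R1
  [  1  0   0   0  -1/2 ]
  [  0  1  -3   1     1 ]
  [  0  0   0  -1    -2 ]
  [ -4  0   0   0     2 ]
R4 := R4 + 4·R1
  [ 1  0   0   0  -1/2 ]
  [ 0  1  -3   1     1 ]
  [ 0  0   0  -1    -2 ]
  [ 0  0   0   0     0 ]
R3 := -1·R3
  [ 1  0   0  0  -1/2 ]
  [ 0  1  -3  1     1 ]
  [ 0  0   0  1     2 ]
  [ 0  0   0  0     0 ]
R2 := R2 − R3
  [ 1  0   0  0  -1/2 ]
  [ 0  1  -3  0    -1 ]
  [ 0  0   0  1     2 ]
  [ 0  0   0  0     0 ]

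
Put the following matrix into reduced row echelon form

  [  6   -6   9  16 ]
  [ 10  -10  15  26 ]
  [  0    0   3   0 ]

[[1, -1, 0, 0], [0, 0, 1, 0], [0, 0, 0, 1]]

r1 := 1/6·r1
r2 := r2 − 10·r1
r2 ↔ r3
r2 := 1/3·r2
r3 := -3/2·r3
r1 := r1 − 8/3·r3
r1 := r1 − 3/2·r2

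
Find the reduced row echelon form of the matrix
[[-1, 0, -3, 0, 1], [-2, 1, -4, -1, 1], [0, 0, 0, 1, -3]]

[[1, 0, 3, 0, -1], [0, 1, 2, 0, -4], [0, 0, 0, 1, -3]]

ρ1 := -1·ρ1
  [  1  0   3   0  -1 ]
  [ -2  1  -4  -1   1 ]
  [  0  0   0   1  -3 ]
ρ2 := ρ2 + 2·ρ1
  [ 1  0  3   0  -1 ]
  [ 0  1  2  -1  -1 ]
  [ 0  0  0   1  -3 ]
ρ2 := ρ2 + ρ3
  [ 1  0  3  0  -1 ]
  [ 0  1  2  0  -4 ]
  [ 0  0  0  1  -3 ]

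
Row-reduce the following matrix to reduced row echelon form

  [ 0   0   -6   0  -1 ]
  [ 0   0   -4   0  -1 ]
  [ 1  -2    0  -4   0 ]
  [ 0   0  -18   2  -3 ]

R1 ↔ R3
  [ 1  -2    0  -4   0 ]
  [ 0   0   -4   0  -1 ]
  [ 0   0   -6   0  -1 ]
  [ 0   0  -18   2  -3 ]
R2 → -1/4·R2
  [ 1  -2    0  -4    0 ]
  [ 0   0    1   0  1/4 ]
  [ 0   0   -6   0   -1 ]
  [ 0   0  -18   2   -3 ]
R3 → R3 + 6·R2
  [ 1  -2    0  -4    0 ]
  [ 0   0    1   0  1/4 ]
  [ 0   0    0   0  1/2 ]
  [ 0   0  -18   2   -3 ]
R4 → R4 + 18·R2
  [ 1  -2  0  -4    0 ]
  [ 0   0  1   0  1/4 ]
  [ 0   0  0   0  1/2 ]
  [ 0   0  0   2  3/2 ]
R3 ↔ R4
  [ 1  -2  0  -4    0 ]
  [ 0   0  1   0  1/4 ]
  [ 0   0  0   2  3/2 ]
  [ 0   0  0   0  1/2 ]
R3 → 1/2·R3
  [ 1  -2  0  -4    0 ]
  [ 0   0  1   0  1/4 ]
  [ 0   0  0   1  3/4 ]
  [ 0   0  0   0  1/2 ]
R4 → 2·R4
  [ 1  -2  0  -4    0 ]
  [ 0   0  1   0  1/4 ]
  [ 0   0  0   1  3/4 ]
  [ 0   0  0   0    1 ]
R3 → R3 − 3/4·R4
  [ 1  -2  0  -4    0 ]
  [ 0   0  1   0  1/4 ]
  [ 0   0  0   1    0 ]
  [ 0   0  0   0    1 ]
R2 → R2 − 1/4·R4
  [ 1  -2  0  -4  0 ]
  [ 0   0  1   0  0 ]
  [ 0   0  0   1  0 ]
  [ 0   0  0   0  1 ]
R1 → R1 + 4·R3
  [ 1  -2  0  0  0 ]
  [ 0   0  1  0  0 ]
  [ 0   0  0  1  0 ]
  [ 0   0  0  0  1 ]

[[1, -2, 0, 0, 0], [0, 0, 1, 0, 0], [0, 0, 0, 1, 0], [0, 0, 0, 0, 1]]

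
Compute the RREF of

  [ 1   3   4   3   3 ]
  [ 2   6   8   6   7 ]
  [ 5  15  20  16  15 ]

[[1, 3, 4, 0, 0], [0, 0, 0, 1, 0], [0, 0, 0, 0, 1]]

ρ2 → ρ2 − 2·ρ1
  [ 1   3   4   3   3 ]
  [ 0   0   0   0   1 ]
  [ 5  15  20  16  15 ]
ρ3 → ρ3 − 5·ρ1
  [ 1  3  4  3  3 ]
  [ 0  0  0  0  1 ]
  [ 0  0  0  1  0 ]
ρ2 <-> ρ3
  [ 1  3  4  3  3 ]
  [ 0  0  0  1  0 ]
  [ 0  0  0  0  1 ]
ρ1 → ρ1 − 3·ρ3
  [ 1  3  4  3  0 ]
  [ 0  0  0  1  0 ]
  [ 0  0  0  0  1 ]
ρ1 → ρ1 − 3·ρ2
  [ 1  3  4  0  0 ]
  [ 0  0  0  1  0 ]
  [ 0  0  0  0  1 ]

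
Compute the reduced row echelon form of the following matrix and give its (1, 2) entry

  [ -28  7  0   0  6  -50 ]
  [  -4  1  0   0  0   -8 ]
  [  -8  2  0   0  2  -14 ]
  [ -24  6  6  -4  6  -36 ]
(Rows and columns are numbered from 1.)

-1/4

ρ1 := -1/28·ρ1
  [   1  -1/4  0   0  -3/14  25/14 ]
  [  -4     1  0   0      0     -8 ]
  [  -8     2  0   0      2    -14 ]
  [ -24     6  6  -4      6    -36 ]
ρ2 := ρ2 + 4·ρ1
  [   1  -1/4  0   0  -3/14  25/14 ]
  [   0     0  0   0   -6/7   -6/7 ]
  [  -8     2  0   0      2    -14 ]
  [ -24     6  6  -4      6    -36 ]
ρ3 := ρ3 + 8·ρ1
  [   1  -1/4  0   0  -3/14  25/14 ]
  [   0     0  0   0   -6/7   -6/7 ]
  [   0     0  0   0    2/7    2/7 ]
  [ -24     6  6  -4      6    -36 ]
ρ4 := ρ4 + 24·ρ1
  [ 1  -1/4  0   0  -3/14  25/14 ]
  [ 0     0  0   0   -6/7   -6/7 ]
  [ 0     0  0   0    2/7    2/7 ]
  [ 0     0  6  -4    6/7   48/7 ]
ρ2 <-> ρ4
  [ 1  -1/4  0   0  -3/14  25/14 ]
  [ 0     0  6  -4    6/7   48/7 ]
  [ 0     0  0   0    2/7    2/7 ]
  [ 0     0  0   0   -6/7   -6/7 ]
ρ2 := 1/6·ρ2
  [ 1  -1/4  0     0  -3/14  25/14 ]
  [ 0     0  1  -2/3    1/7    8/7 ]
  [ 0     0  0     0    2/7    2/7 ]
  [ 0     0  0     0   -6/7   -6/7 ]
ρ3 := 7/2·ρ3
  [ 1  -1/4  0     0  -3/14  25/14 ]
  [ 0     0  1  -2/3    1/7    8/7 ]
  [ 0     0  0     0      1      1 ]
  [ 0     0  0     0   -6/7   -6/7 ]
ρ4 := ρ4 + 6/7·ρ3
  [ 1  -1/4  0     0  -3/14  25/14 ]
  [ 0     0  1  -2/3    1/7    8/7 ]
  [ 0     0  0     0      1      1 ]
  [ 0     0  0     0      0      0 ]
ρ2 := ρ2 − 1/7·ρ3
  [ 1  -1/4  0     0  -3/14  25/14 ]
  [ 0     0  1  -2/3      0      1 ]
  [ 0     0  0     0      1      1 ]
  [ 0     0  0     0      0      0 ]
ρ1 := ρ1 + 3/14·ρ3
  [ 1  -1/4  0     0  0  2 ]
  [ 0     0  1  -2/3  0  1 ]
  [ 0     0  0     0  1  1 ]
  [ 0     0  0     0  0  0 ]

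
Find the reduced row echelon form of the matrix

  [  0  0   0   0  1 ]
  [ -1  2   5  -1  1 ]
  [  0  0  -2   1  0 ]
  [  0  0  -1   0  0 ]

[[1, -2, 0, 0, 0], [0, 0, 1, 0, 0], [0, 0, 0, 1, 0], [0, 0, 0, 0, 1]]

r1 ↔ r2
r1 ← -1·r1
r2 ↔ r3
r2 ← -1/2·r2
r4 ← r4 + r2
r3 ↔ r4
r3 ← -2·r3
r1 ← r1 + r4
r2 ← r2 + 1/2·r3
r1 ← r1 − r3
r1 ← r1 + 5·r2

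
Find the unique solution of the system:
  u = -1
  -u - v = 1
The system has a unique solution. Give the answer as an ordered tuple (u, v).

(-1, 0)

Form the augmented matrix and row-reduce:
  [  1   0  |  -1 ]
  [ -1  -1  |   1 ]
r2 ← r2 + r1
  [ 1   0  |  -1 ]
  [ 0  -1  |   0 ]
r2 ← -1·r2
  [ 1  0  |  -1 ]
  [ 0  1  |   0 ]
Reading off the last column: u = -1, v = 0.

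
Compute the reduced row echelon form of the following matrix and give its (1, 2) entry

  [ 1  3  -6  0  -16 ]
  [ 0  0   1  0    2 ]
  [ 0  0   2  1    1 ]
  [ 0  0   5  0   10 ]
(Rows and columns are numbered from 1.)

R3 → R3 − 2·R2
  [ 1  3  -6  0  -16 ]
  [ 0  0   1  0    2 ]
  [ 0  0   0  1   -3 ]
  [ 0  0   5  0   10 ]
R4 → R4 − 5·R2
  [ 1  3  -6  0  -16 ]
  [ 0  0   1  0    2 ]
  [ 0  0   0  1   -3 ]
  [ 0  0   0  0    0 ]
R1 → R1 + 6·R2
  [ 1  3  0  0  -4 ]
  [ 0  0  1  0   2 ]
  [ 0  0  0  1  -3 ]
  [ 0  0  0  0   0 ]

3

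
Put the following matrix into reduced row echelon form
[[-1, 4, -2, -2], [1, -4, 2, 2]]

[[1, -4, 2, 2], [0, 0, 0, 0]]

ρ1 := -1·ρ1
ρ2 := ρ2 − ρ1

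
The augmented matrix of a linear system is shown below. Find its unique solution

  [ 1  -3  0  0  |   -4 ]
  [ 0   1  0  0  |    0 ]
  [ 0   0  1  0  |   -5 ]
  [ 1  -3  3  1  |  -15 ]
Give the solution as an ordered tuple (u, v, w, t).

Subtract ρ1 from ρ4.
  [ 1  -3  0  0  |   -4 ]
  [ 0   1  0  0  |    0 ]
  [ 0   0  1  0  |   -5 ]
  [ 0   0  3  1  |  -11 ]
Subtract 3 times ρ3 from ρ4.
  [ 1  -3  0  0  |  -4 ]
  [ 0   1  0  0  |   0 ]
  [ 0   0  1  0  |  -5 ]
  [ 0   0  0  1  |   4 ]
Add 3 times ρ2 to ρ1.
  [ 1  0  0  0  |  -4 ]
  [ 0  1  0  0  |   0 ]
  [ 0  0  1  0  |  -5 ]
  [ 0  0  0  1  |   4 ]
Reading off the last column: u = -4, v = 0, w = -5, t = 4.

(-4, 0, -5, 4)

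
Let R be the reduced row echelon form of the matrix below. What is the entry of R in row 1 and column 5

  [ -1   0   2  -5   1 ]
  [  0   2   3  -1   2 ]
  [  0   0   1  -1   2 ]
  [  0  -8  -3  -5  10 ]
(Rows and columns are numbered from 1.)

R1 := -1·R1
  [ 1   0  -2   5  -1 ]
  [ 0   2   3  -1   2 ]
  [ 0   0   1  -1   2 ]
  [ 0  -8  -3  -5  10 ]
R2 := 1/2·R2
  [ 1   0   -2     5  -1 ]
  [ 0   1  3/2  -1/2   1 ]
  [ 0   0    1    -1   2 ]
  [ 0  -8   -3    -5  10 ]
R4 := R4 + 8·R2
  [ 1  0   -2     5  -1 ]
  [ 0  1  3/2  -1/2   1 ]
  [ 0  0    1    -1   2 ]
  [ 0  0    9    -9  18 ]
R4 := R4 − 9·R3
  [ 1  0   -2     5  -1 ]
  [ 0  1  3/2  -1/2   1 ]
  [ 0  0    1    -1   2 ]
  [ 0  0    0     0   0 ]
R2 := R2 − 3/2·R3
  [ 1  0  -2   5  -1 ]
  [ 0  1   0   1  -2 ]
  [ 0  0   1  -1   2 ]
  [ 0  0   0   0   0 ]
R1 := R1 + 2·R3
  [ 1  0  0   3   3 ]
  [ 0  1  0   1  -2 ]
  [ 0  0  1  -1   2 ]
  [ 0  0  0   0   0 ]

3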